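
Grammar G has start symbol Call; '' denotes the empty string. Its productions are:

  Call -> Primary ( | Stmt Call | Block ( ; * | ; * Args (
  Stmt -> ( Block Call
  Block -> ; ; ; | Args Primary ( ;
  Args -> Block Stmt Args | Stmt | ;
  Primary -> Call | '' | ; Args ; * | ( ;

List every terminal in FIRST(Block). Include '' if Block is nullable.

{ (, ; }

Block -> ; ; ; contributes {;}.
From Block -> Args Primary ( ;: add FIRST(Args) = { (, ; }.
Union: FIRST(Block) = { (, ; }.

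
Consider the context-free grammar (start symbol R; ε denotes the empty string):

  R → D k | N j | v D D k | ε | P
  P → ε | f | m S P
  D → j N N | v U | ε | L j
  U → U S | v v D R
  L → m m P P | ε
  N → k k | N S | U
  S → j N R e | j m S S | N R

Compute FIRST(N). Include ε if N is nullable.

{ k, v }

N → k k contributes {k}.
From N → N S: add FIRST(N) = { k, v }.
From N → U: add FIRST(U) = { v }.
Union: FIRST(N) = { k, v }.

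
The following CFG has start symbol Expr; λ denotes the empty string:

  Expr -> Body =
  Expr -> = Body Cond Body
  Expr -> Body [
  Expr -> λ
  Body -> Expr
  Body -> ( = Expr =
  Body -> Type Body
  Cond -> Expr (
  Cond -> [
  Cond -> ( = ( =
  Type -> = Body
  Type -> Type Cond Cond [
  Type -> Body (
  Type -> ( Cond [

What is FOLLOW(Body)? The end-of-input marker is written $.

{ $, (, =, [ }

In Expr -> Body =: add FIRST(=) = { = }.
In Expr -> = Body Cond Body: add FIRST(Cond Body) = { (, =, [ }.
In Expr -> = Body Cond Body: Body is at the end, add FOLLOW(Expr) = { $, (, =, [ }.
In Expr -> Body [: add FIRST([) = { [ }.
In Body -> Type Body: Body is at the end, add FOLLOW(Body) = { $, (, =, [ }.
In Type -> = Body: Body is at the end, add FOLLOW(Type) = { $, (, =, [ }.
In Type -> Body (: add FIRST(() = { ( }.
Union: FOLLOW(Body) = { $, (, =, [ }.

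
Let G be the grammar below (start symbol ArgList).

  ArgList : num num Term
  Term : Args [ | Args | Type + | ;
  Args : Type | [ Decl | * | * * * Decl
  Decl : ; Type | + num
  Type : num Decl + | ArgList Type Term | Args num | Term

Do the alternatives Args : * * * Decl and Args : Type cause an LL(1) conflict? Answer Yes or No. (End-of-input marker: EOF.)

Yes

FIRST(* * * Decl) = { * } and FIRST(Type) = { *, ;, [, num }.
Both contain *, so the two alternatives are not disjoint — LL(1) conflict.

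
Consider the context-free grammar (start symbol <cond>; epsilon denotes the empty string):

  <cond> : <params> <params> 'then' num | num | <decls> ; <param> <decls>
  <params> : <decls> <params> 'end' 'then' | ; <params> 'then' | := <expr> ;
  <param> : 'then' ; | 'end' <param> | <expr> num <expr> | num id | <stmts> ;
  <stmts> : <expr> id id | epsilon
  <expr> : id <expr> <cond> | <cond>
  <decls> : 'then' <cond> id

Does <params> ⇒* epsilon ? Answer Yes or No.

Nullable nonterminals: <stmts>.
No production of <params> has an RHS whose symbols are all nullable, so <params> is not nullable.

No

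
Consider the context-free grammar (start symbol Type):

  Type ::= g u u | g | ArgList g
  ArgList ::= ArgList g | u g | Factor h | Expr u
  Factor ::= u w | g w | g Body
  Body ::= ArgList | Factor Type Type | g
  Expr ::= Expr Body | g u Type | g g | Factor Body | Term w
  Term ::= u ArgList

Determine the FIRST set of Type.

{ g, u }

Type ::= g u u contributes {g}.
Type ::= g contributes {g}.
From Type ::= ArgList g: add FIRST(ArgList) = { g, u }.
Union: FIRST(Type) = { g, u }.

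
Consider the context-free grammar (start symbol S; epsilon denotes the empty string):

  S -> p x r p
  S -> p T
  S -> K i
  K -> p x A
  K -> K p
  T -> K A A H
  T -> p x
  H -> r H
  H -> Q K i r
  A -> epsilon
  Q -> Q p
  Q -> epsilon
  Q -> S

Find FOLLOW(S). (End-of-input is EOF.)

S is the start symbol, so EOF ∈ FOLLOW(S).
In Q -> S: S is at the end, add FOLLOW(Q) = { p }.
Union: FOLLOW(S) = { EOF, p }.

{ EOF, p }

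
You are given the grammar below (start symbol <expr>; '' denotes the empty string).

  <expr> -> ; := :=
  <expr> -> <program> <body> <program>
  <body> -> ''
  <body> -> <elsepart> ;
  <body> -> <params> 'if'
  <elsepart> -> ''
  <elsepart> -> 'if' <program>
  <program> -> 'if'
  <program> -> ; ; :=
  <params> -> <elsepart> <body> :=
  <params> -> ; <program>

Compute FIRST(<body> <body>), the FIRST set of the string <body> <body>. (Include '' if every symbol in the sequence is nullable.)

{ 'if', :=, ;, '' }

Add FIRST(<body>)\{''} = { 'if', :=, ; }; <body> is nullable, continue.
Add FIRST(<body>)\{''} = { 'if', :=, ; }; <body> is nullable, continue.
Every symbol is nullable, so include ''.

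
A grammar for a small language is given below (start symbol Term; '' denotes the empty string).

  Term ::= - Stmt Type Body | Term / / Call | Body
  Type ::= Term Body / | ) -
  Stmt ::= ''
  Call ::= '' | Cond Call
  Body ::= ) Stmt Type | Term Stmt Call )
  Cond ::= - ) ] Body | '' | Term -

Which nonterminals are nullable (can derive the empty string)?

Directly nullable (have an ''-production): Stmt, Call, Cond.
No other nonterminal has a production whose RHS symbols are all nullable.

{ Call, Cond, Stmt }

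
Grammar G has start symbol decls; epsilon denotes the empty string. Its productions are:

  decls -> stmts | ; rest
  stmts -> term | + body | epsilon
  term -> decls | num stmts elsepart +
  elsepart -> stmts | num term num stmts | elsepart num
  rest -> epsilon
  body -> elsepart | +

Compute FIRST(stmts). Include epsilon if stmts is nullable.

From stmts -> term: add FIRST(term) = { +, ;, num, epsilon } (including epsilon since term is nullable).
stmts -> + body contributes {+}.
stmts -> epsilon contributes epsilon.
Union: FIRST(stmts) = { +, ;, num, epsilon }.

{ +, ;, num, epsilon }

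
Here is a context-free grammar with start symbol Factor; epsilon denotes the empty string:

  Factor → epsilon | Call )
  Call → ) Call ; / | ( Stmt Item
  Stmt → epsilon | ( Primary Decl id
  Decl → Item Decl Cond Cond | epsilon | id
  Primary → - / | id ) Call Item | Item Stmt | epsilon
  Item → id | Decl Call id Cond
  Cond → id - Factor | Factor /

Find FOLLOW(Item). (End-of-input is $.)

In Call → ( Stmt Item: Item is at the end, add FOLLOW(Call) = { (, ), ;, id }.
In Decl → Item Decl Cond Cond: add FIRST(Decl Cond Cond) = { (, ), /, id }.
In Primary → id ) Call Item: Item is at the end, add FOLLOW(Primary) = { (, ), id }.
In Primary → Item Stmt: add FIRST(Stmt)\{epsilon} = { ( }.
  Since Stmt is nullable, also add FOLLOW(Primary) = { (, ), id }.
Union: FOLLOW(Item) = { (, ), /, ;, id }.

{ (, ), /, ;, id }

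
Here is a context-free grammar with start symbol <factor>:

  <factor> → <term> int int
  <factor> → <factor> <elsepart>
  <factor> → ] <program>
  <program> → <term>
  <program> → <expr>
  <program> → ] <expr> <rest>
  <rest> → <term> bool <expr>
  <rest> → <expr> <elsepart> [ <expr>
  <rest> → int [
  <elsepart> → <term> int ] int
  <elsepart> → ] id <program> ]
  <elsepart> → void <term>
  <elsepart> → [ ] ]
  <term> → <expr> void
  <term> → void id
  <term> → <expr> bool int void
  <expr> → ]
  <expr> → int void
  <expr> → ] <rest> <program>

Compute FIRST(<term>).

From <term> → <expr> void: add FIRST(<expr>) = { ], int }.
<term> → void id contributes {void}.
From <term> → <expr> bool int void: add FIRST(<expr>) = { ], int }.
Union: FIRST(<term>) = { ], int, void }.

{ ], int, void }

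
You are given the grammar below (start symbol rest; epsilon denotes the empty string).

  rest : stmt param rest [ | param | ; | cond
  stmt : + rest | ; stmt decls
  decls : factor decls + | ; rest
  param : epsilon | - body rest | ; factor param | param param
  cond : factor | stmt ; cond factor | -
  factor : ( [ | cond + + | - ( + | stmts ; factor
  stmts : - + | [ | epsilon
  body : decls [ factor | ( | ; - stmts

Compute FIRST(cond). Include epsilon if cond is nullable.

{ (, +, -, ;, [ }

From cond : factor: add FIRST(factor) = { (, +, -, ;, [ }.
From cond : stmt ; cond factor: add FIRST(stmt) = { +, ; }.
cond : - contributes {-}.
Union: FIRST(cond) = { (, +, -, ;, [ }.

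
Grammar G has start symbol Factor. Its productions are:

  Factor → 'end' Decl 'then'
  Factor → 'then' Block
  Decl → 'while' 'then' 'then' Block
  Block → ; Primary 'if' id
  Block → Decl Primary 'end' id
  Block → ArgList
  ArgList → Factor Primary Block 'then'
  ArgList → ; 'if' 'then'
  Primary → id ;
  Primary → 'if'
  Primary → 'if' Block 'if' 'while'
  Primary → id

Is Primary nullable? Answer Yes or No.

No

No nonterminal in this grammar is nullable.
No production of Primary has an RHS whose symbols are all nullable, so Primary is not nullable.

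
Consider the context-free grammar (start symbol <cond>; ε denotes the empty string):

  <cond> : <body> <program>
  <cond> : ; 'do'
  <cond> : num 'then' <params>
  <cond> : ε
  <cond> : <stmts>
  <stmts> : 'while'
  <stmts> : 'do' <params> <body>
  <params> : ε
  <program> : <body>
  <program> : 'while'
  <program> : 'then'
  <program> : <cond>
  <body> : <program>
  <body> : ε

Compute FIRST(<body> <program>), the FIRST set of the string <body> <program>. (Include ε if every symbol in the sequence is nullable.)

Add FIRST(<body>)\{ε} = { 'do', 'then', 'while', ;, num }; <body> is nullable, continue.
Add FIRST(<program>)\{ε} = { 'do', 'then', 'while', ;, num }; <program> is nullable, continue.
Every symbol is nullable, so include ε.

{ 'do', 'then', 'while', ;, num, ε }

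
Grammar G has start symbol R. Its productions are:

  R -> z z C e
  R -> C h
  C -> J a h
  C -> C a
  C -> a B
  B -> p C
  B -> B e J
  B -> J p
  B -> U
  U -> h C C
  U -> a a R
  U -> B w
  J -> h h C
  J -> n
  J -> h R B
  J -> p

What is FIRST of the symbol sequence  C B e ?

Add FIRST(C) = { a, h, n, p }; C is not nullable, stop.

{ a, h, n, p }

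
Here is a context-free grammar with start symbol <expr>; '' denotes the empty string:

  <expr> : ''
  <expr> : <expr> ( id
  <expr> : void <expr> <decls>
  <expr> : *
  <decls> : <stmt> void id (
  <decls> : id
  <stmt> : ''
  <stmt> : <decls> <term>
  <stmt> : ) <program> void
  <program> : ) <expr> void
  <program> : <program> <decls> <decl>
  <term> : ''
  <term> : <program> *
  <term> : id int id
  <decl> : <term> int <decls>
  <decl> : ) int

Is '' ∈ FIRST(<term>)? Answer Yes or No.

Yes

<term> has an ''-production, so <term> ⇒ ''.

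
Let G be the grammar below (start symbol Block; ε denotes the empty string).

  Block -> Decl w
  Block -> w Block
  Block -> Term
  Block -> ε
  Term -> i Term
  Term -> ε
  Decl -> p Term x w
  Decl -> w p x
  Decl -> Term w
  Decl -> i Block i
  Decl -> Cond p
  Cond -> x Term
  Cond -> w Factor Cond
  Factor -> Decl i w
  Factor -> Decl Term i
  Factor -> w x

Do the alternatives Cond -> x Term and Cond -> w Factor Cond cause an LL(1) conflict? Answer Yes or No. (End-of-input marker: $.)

FIRST(x Term) = { x } and FIRST(w Factor Cond) = { w }.
The FIRST sets are disjoint and neither alternative is nullable — no conflict.

No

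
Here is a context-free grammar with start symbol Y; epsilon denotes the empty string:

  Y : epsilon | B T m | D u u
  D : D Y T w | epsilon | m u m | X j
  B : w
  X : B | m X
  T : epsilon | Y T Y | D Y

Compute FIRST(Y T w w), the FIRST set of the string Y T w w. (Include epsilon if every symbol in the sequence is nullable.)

Add FIRST(Y)\{epsilon} = { m, u, w }; Y is nullable, continue.
Add FIRST(T)\{epsilon} = { m, u, w }; T is nullable, continue.
w is a terminal; add {w} and stop.

{ m, u, w }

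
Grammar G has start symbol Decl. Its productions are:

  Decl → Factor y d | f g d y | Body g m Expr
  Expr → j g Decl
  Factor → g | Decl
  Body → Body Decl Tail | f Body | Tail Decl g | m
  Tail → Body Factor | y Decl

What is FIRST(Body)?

{ f, m, y }

From Body → Body Decl Tail: add FIRST(Body) = { f, m, y }.
Body → f Body contributes {f}.
From Body → Tail Decl g: add FIRST(Tail) = { f, m, y }.
Body → m contributes {m}.
Union: FIRST(Body) = { f, m, y }.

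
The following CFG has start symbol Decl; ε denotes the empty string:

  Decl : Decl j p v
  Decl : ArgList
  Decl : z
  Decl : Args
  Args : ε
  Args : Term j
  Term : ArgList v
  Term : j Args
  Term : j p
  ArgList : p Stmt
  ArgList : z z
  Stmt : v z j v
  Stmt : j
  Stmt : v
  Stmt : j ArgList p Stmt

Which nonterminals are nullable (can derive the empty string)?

Directly nullable (have an ε-production): Args.
Decl : Args with every symbol nullable, so Decl is nullable.
No other nonterminal has a production whose RHS symbols are all nullable.

{ Args, Decl }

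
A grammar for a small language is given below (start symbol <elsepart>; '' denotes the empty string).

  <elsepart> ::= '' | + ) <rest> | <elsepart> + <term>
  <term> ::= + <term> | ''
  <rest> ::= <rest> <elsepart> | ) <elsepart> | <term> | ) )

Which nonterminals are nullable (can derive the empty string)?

{ <elsepart>, <rest>, <term> }

Directly nullable (have an ''-production): <elsepart>, <term>.
<rest> ::= <rest> <elsepart> with every symbol nullable, so <rest> is nullable.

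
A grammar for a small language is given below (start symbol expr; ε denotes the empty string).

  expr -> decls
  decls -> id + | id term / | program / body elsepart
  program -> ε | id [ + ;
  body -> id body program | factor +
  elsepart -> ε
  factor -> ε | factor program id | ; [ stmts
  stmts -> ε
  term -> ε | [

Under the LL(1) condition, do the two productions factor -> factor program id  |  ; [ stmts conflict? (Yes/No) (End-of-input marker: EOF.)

FIRST(factor program id) = { ;, id } and FIRST(; [ stmts) = { ; }.
Both contain ;, so the two alternatives are not disjoint — LL(1) conflict.

Yes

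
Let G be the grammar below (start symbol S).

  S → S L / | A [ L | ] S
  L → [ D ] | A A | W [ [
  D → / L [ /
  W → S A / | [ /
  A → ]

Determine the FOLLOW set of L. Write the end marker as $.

{ $, /, [, ] }

In S → S L /: add FIRST(/) = { / }.
In S → A [ L: L is at the end, add FOLLOW(S) = { $, [, ] }.
In D → / L [ /: add FIRST([ /) = { [ }.
Union: FOLLOW(L) = { $, /, [, ] }.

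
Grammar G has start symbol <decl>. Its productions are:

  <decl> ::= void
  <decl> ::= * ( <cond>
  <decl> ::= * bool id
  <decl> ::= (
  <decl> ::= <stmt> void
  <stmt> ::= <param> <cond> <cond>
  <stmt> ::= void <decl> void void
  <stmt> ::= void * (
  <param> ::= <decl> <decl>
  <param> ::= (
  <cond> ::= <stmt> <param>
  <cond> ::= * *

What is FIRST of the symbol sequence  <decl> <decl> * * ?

Add FIRST(<decl>) = { (, *, void }; <decl> is not nullable, stop.

{ (, *, void }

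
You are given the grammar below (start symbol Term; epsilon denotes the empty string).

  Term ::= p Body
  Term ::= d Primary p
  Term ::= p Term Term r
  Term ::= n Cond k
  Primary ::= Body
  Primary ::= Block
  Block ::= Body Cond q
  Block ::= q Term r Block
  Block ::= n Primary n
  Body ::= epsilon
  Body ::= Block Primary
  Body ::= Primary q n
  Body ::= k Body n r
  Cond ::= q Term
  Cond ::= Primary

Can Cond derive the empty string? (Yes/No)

Yes

Cond ::= Primary and each of Primary is nullable, so Cond ⇒* epsilon.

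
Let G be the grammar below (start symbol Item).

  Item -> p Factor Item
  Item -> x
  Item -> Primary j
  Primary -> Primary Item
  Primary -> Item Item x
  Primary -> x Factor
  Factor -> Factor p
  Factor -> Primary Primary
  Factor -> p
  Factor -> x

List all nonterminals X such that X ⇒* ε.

{ } (none)

No nonterminal has an empty production or an RHS whose symbols are all nullable.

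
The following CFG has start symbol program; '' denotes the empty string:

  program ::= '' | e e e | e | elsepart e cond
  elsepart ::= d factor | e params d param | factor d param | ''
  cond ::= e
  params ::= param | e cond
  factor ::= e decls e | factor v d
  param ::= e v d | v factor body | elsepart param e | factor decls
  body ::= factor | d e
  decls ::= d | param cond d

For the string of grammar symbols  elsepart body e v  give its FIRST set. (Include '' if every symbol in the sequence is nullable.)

{ d, e }

Add FIRST(elsepart)\{''} = { d, e }; elsepart is nullable, continue.
Add FIRST(body) = { d, e }; body is not nullable, stop.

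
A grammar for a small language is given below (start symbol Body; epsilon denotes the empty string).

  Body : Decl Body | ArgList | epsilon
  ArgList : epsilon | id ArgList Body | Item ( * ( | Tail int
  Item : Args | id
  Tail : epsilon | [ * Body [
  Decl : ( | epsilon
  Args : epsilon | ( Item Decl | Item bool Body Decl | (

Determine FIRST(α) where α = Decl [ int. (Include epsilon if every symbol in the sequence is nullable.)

Add FIRST(Decl)\{epsilon} = { ( }; Decl is nullable, continue.
[ is a terminal; add {[} and stop.

{ (, [ }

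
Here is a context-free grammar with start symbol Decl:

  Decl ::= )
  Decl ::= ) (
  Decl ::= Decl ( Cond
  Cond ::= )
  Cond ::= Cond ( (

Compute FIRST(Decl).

{ ) }

Decl ::= ) contributes {)}.
Decl ::= ) ( contributes {)}.
From Decl ::= Decl ( Cond: add FIRST(Decl) = { ) }.
Union: FIRST(Decl) = { ) }.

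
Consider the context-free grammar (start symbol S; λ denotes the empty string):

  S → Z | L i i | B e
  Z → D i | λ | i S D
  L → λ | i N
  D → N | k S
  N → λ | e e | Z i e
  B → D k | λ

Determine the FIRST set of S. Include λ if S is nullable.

From S → Z: add FIRST(Z) = { e, i, k, λ } (including λ since Z is nullable).
From S → L i i: L nullable, take FIRST(L) ∪ {i} = { i }.
From S → B e: B nullable, take FIRST(B) ∪ {e} = { e, i, k }.
Union: FIRST(S) = { e, i, k, λ }.

{ e, i, k, λ }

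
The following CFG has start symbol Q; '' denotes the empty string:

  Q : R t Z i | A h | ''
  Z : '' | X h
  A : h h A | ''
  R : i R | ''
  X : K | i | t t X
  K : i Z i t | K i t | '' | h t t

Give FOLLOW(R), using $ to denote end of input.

In Q : R t Z i: add FIRST(t Z i) = { t }.
In R : i R: R is at the end, add FOLLOW(R) = { t }.
Union: FOLLOW(R) = { t }.

{ t }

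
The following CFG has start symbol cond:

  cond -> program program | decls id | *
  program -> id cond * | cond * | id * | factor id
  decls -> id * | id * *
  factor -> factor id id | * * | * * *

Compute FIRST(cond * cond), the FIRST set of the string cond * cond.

{ *, id }

Add FIRST(cond) = { *, id }; cond is not nullable, stop.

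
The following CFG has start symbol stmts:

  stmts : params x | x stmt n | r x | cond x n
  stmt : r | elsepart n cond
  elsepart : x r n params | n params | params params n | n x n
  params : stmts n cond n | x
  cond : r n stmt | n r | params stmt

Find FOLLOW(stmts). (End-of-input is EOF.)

stmts is the start symbol, so EOF ∈ FOLLOW(stmts).
In params : stmts n cond n: add FIRST(n cond n) = { n }.
Union: FOLLOW(stmts) = { EOF, n }.

{ EOF, n }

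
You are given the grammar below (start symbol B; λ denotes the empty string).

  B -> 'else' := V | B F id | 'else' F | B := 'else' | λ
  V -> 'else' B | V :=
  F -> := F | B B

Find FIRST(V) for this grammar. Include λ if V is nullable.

{ 'else' }

V -> 'else' B contributes {'else'}.
From V -> V :=: add FIRST(V) = { 'else' }.
Union: FIRST(V) = { 'else' }.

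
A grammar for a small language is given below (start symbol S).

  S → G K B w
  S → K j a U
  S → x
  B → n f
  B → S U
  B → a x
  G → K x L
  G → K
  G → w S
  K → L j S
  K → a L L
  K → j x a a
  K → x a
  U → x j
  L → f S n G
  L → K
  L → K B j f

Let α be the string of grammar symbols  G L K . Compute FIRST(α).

Add FIRST(G) = { a, f, j, w, x }; G is not nullable, stop.

{ a, f, j, w, x }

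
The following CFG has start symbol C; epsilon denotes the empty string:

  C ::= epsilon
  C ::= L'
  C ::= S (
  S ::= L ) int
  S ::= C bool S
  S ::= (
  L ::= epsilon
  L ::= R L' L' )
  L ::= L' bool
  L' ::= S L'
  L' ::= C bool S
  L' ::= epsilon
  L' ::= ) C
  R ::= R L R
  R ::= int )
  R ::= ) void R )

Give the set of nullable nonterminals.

Directly nullable (have an epsilon-production): C, L, L'.
No other nonterminal has a production whose RHS symbols are all nullable.

{ C, L, L' }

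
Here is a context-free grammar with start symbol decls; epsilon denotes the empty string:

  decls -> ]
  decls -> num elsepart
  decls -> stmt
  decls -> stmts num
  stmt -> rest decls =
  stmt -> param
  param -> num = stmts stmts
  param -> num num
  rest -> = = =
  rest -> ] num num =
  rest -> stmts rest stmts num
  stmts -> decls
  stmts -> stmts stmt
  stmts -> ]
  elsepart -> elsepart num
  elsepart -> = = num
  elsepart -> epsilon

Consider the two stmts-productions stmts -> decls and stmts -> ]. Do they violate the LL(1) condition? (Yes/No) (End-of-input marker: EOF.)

Yes

FIRST(decls) = { =, ], num } and FIRST(]) = { ] }.
Both contain ], so the two alternatives are not disjoint — LL(1) conflict.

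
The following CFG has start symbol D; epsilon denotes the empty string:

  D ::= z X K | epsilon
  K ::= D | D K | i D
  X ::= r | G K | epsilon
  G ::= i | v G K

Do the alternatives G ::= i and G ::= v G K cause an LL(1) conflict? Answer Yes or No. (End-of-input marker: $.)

FIRST(i) = { i } and FIRST(v G K) = { v }.
The FIRST sets are disjoint and neither alternative is nullable — no conflict.

No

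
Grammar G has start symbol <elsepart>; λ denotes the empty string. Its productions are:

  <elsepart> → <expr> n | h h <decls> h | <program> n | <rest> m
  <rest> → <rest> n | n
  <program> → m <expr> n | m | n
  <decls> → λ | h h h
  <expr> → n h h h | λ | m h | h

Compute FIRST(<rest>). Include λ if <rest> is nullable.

{ n }

From <rest> → <rest> n: add FIRST(<rest>) = { n }.
<rest> → n contributes {n}.
Union: FIRST(<rest>) = { n }.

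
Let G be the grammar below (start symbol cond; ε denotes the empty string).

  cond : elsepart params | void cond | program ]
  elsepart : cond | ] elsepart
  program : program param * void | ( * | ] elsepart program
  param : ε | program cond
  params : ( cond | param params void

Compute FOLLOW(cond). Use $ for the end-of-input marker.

cond is the start symbol, so $ ∈ FOLLOW(cond).
In cond : void cond: cond is at the end, add FOLLOW(cond) = { $, (, *, ], void }.
In elsepart : cond: cond is at the end, add FOLLOW(elsepart) = { (, ] }.
In param : program cond: cond is at the end, add FOLLOW(param) = { (, *, ] }.
In params : ( cond: cond is at the end, add FOLLOW(params) = { $, (, *, ], void }.
Union: FOLLOW(cond) = { $, (, *, ], void }.

{ $, (, *, ], void }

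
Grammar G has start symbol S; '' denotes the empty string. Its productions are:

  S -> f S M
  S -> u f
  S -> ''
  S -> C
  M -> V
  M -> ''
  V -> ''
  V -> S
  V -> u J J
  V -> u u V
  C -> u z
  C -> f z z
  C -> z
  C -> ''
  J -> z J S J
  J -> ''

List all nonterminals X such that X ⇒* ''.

Directly nullable (have an ''-production): S, M, V, C, J.

{ C, J, M, S, V }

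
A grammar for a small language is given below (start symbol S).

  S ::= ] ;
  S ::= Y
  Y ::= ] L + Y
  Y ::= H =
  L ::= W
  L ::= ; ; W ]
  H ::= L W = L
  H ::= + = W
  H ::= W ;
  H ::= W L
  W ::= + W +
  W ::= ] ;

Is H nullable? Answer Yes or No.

No nonterminal in this grammar is nullable.
No production of H has an RHS whose symbols are all nullable, so H is not nullable.

No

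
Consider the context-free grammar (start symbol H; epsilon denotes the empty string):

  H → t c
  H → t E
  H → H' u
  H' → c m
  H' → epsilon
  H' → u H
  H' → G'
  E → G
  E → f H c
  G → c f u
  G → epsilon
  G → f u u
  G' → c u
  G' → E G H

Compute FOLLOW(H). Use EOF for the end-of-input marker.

{ EOF, c, u }

H is the start symbol, so EOF ∈ FOLLOW(H).
In H' → u H: H is at the end, add FOLLOW(H') = { u }.
In E → f H c: add FIRST(c) = { c }.
In G' → E G H: H is at the end, add FOLLOW(G') = { u }.
Union: FOLLOW(H) = { EOF, c, u }.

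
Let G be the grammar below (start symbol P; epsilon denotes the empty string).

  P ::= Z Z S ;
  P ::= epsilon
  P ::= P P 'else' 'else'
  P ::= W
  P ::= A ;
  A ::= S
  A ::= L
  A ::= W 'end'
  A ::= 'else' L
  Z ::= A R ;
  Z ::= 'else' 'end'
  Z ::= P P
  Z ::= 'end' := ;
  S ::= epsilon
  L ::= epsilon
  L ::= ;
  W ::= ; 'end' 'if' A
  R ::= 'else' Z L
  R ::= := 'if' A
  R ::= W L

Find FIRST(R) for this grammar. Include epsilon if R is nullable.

{ 'else', :=, ; }

R ::= 'else' Z L contributes {'else'}.
R ::= := 'if' A contributes {:=}.
From R ::= W L: add FIRST(W) = { ; }.
Union: FIRST(R) = { 'else', :=, ; }.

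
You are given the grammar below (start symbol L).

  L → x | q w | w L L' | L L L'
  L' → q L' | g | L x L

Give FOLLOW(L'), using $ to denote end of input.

In L → w L L': L' is at the end, add FOLLOW(L) = { $, g, q, w, x }.
In L → L L L': L' is at the end, add FOLLOW(L) = { $, g, q, w, x }.
In L' → q L': L' is at the end, add FOLLOW(L') = { $, g, q, w, x }.
Union: FOLLOW(L') = { $, g, q, w, x }.

{ $, g, q, w, x }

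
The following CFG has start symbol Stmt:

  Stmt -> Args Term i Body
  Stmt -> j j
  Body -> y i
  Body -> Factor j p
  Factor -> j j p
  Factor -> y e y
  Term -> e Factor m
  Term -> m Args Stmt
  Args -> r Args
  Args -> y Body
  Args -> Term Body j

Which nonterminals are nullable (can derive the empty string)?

No nonterminal has an empty production or an RHS whose symbols are all nullable.

{ } (none)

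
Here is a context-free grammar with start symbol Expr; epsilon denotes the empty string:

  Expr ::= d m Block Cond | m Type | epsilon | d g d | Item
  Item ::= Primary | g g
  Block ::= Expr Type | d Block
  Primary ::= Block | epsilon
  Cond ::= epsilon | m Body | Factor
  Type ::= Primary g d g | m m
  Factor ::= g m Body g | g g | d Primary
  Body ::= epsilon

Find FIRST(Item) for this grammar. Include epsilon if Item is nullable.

{ d, g, m, epsilon }

From Item ::= Primary: add FIRST(Primary) = { d, g, m, epsilon } (including epsilon since Primary is nullable).
Item ::= g g contributes {g}.
Union: FIRST(Item) = { d, g, m, epsilon }.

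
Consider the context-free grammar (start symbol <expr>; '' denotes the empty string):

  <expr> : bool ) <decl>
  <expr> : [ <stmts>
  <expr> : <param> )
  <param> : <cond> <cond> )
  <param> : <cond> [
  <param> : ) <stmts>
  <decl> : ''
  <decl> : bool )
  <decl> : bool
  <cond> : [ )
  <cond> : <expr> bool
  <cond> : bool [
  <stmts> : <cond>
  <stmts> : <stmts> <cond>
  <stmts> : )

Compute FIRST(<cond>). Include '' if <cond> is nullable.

<cond> : [ ) contributes {[}.
From <cond> : <expr> bool: add FIRST(<expr>) = { ), [, bool }.
<cond> : bool [ contributes {bool}.
Union: FIRST(<cond>) = { ), [, bool }.

{ ), [, bool }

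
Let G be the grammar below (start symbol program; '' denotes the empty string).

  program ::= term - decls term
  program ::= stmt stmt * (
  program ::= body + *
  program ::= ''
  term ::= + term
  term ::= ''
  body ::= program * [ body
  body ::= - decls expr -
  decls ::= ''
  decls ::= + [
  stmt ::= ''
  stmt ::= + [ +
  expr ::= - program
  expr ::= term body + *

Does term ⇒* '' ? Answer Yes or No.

term has an ''-production, so term ⇒ ''.

Yes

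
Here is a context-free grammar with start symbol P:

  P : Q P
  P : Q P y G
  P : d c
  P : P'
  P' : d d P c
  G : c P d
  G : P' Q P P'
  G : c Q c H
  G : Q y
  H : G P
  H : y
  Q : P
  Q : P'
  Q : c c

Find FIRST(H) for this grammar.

From H : G P: add FIRST(G) = { c, d }.
H : y contributes {y}.
Union: FIRST(H) = { c, d, y }.

{ c, d, y }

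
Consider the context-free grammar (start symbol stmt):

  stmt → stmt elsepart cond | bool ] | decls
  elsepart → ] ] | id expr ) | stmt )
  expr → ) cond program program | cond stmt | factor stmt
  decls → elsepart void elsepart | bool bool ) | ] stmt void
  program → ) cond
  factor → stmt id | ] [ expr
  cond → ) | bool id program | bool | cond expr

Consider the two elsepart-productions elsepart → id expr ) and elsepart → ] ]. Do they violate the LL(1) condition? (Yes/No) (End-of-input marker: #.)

No

FIRST(id expr )) = { id } and FIRST(] ]) = { ] }.
The FIRST sets are disjoint and neither alternative is nullable — no conflict.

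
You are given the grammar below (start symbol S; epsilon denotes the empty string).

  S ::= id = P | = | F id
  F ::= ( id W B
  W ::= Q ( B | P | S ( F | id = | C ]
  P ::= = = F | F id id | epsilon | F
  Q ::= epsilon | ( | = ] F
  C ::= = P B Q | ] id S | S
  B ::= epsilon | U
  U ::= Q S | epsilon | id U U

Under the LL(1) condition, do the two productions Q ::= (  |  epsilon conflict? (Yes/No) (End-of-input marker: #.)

Yes

FIRST(() = { ( } and FIRST(epsilon) = { epsilon }.
The second alternative is nullable and FOLLOW(Q) = { (, =, ], id } shares ( with FIRST of the first — conflict.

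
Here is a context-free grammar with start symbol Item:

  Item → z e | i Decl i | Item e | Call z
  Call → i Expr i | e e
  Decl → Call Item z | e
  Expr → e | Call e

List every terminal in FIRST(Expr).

Expr → e contributes {e}.
From Expr → Call e: add FIRST(Call) = { e, i }.
Union: FIRST(Expr) = { e, i }.

{ e, i }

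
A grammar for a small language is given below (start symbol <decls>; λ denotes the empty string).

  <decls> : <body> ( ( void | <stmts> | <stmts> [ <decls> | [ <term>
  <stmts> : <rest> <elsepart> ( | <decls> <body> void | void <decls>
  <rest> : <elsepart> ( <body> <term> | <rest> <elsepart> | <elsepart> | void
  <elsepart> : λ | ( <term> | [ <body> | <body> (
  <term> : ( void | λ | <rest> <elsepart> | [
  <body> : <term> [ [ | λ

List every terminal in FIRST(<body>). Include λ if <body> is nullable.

From <body> : <term> [ [: <term> nullable, take FIRST(<term>) ∪ {[} = { (, [, void }.
<body> : λ contributes λ.
Union: FIRST(<body>) = { (, [, void, λ }.

{ (, [, void, λ }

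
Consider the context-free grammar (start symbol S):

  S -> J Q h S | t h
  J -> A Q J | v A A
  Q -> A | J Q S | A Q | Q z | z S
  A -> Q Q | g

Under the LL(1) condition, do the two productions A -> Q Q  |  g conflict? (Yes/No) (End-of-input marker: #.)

FIRST(Q Q) = { g, v, z } and FIRST(g) = { g }.
Both contain g, so the two alternatives are not disjoint — LL(1) conflict.

Yes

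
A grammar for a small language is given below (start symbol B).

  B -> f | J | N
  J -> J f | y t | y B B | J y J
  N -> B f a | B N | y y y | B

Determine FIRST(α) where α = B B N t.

{ f, y }

Add FIRST(B) = { f, y }; B is not nullable, stop.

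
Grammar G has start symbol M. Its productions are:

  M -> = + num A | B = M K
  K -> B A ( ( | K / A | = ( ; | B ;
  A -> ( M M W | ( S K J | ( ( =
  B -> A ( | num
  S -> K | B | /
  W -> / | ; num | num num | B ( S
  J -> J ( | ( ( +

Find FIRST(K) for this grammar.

{ (, =, num }

From K -> B A ( (: add FIRST(B) = { (, num }.
From K -> K / A: add FIRST(K) = { (, =, num }.
K -> = ( ; contributes {=}.
From K -> B ;: add FIRST(B) = { (, num }.
Union: FIRST(K) = { (, =, num }.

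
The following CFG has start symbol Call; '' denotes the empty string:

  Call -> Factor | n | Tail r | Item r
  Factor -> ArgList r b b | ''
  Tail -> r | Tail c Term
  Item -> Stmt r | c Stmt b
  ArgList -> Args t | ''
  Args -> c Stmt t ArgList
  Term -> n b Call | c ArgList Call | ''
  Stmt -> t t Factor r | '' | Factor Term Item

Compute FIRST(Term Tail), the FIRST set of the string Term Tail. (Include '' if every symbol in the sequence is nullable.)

Add FIRST(Term)\{''} = { c, n }; Term is nullable, continue.
Add FIRST(Tail) = { r }; Tail is not nullable, stop.

{ c, n, r }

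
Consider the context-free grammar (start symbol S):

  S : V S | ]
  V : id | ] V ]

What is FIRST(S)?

From S : V S: add FIRST(V) = { ], id }.
S : ] contributes {]}.
Union: FIRST(S) = { ], id }.

{ ], id }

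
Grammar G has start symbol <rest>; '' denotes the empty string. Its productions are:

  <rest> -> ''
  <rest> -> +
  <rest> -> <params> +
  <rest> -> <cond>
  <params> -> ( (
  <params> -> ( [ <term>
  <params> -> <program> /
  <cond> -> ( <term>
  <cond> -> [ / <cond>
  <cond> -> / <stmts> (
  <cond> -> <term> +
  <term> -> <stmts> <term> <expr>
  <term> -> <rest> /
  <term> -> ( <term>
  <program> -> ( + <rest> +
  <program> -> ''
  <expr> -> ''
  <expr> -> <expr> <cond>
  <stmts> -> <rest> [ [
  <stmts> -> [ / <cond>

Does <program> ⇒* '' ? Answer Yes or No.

Yes

<program> has an ''-production, so <program> ⇒ ''.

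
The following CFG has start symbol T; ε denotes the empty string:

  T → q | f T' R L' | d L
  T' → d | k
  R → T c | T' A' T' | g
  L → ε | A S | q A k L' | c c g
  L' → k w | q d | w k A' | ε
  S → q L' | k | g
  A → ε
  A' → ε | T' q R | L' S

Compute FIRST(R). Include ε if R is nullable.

{ d, f, g, k, q }

From R → T c: add FIRST(T) = { d, f, q }.
From R → T' A' T': add FIRST(T') = { d, k }.
R → g contributes {g}.
Union: FIRST(R) = { d, f, g, k, q }.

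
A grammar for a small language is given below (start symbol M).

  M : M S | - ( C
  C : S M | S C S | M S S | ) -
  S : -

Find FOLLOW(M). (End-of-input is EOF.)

M is the start symbol, so EOF ∈ FOLLOW(M).
In M : M S: add FIRST(S) = { - }.
In C : S M: M is at the end, add FOLLOW(C) = { EOF, - }.
In C : M S S: add FIRST(S S) = { - }.
Union: FOLLOW(M) = { EOF, - }.

{ EOF, - }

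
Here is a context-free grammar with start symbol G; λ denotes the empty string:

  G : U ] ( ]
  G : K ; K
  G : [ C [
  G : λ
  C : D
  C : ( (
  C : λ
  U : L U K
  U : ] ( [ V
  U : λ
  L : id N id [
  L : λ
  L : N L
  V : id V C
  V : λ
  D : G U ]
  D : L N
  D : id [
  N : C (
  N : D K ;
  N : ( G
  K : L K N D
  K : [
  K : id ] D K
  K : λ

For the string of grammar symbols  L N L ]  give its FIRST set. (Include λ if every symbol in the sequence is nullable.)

{ (, ;, [, ], id }

Add FIRST(L)\{λ} = { (, ;, [, ], id }; L is nullable, continue.
Add FIRST(N) = { (, ;, [, ], id }; N is not nullable, stop.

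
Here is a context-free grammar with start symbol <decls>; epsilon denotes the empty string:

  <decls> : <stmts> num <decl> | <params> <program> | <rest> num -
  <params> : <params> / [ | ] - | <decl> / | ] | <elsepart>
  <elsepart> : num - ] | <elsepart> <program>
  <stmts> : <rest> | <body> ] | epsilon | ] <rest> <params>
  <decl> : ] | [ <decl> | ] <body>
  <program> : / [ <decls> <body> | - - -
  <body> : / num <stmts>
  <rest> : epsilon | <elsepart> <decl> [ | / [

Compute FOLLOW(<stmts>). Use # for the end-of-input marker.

In <decls> : <stmts> num <decl>: add FIRST(num <decl>) = { num }.
In <body> : / num <stmts>: <stmts> is at the end, add FOLLOW(<body>) = { #, -, /, [, ], num }.
Union: FOLLOW(<stmts>) = { #, -, /, [, ], num }.

{ #, -, /, [, ], num }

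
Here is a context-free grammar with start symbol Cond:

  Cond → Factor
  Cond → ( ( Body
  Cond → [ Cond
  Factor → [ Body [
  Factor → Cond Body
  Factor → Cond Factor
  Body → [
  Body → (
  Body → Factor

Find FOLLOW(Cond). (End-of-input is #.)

Cond is the start symbol, so # ∈ FOLLOW(Cond).
In Cond → [ Cond: Cond is at the end, add FOLLOW(Cond) = { #, (, [ }.
In Factor → Cond Body: add FIRST(Body) = { (, [ }.
In Factor → Cond Factor: add FIRST(Factor) = { (, [ }.
Union: FOLLOW(Cond) = { #, (, [ }.

{ #, (, [ }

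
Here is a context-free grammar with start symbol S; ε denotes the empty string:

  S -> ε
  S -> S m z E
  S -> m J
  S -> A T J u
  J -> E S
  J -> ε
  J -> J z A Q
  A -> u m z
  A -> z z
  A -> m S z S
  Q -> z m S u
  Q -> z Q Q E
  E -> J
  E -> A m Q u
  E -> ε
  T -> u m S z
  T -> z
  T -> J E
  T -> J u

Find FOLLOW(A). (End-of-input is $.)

{ m, u, z }

In S -> A T J u: add FIRST(T J u) = { m, u, z }.
In J -> J z A Q: add FIRST(Q) = { z }.
In E -> A m Q u: add FIRST(m Q u) = { m }.
Union: FOLLOW(A) = { m, u, z }.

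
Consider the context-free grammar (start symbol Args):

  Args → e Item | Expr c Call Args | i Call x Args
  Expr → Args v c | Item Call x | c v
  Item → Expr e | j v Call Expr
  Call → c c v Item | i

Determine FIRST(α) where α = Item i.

{ c, e, i, j }

Add FIRST(Item) = { c, e, i, j }; Item is not nullable, stop.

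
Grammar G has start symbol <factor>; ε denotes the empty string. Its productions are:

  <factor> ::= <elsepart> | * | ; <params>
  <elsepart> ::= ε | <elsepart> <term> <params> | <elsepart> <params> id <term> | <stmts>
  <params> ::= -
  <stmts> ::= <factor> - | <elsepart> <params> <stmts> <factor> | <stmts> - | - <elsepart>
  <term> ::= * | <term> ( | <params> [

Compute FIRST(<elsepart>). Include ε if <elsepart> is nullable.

<elsepart> ::= ε contributes ε.
From <elsepart> ::= <elsepart> <term> <params>: <elsepart> nullable, take FIRST(<elsepart>) ∪ FIRST(<term>) = { *, -, ; }.
From <elsepart> ::= <elsepart> <params> id <term>: <elsepart> nullable, take FIRST(<elsepart>) ∪ FIRST(<params>) = { *, -, ; }.
From <elsepart> ::= <stmts>: add FIRST(<stmts>) = { *, -, ; }.
Union: FIRST(<elsepart>) = { *, -, ;, ε }.

{ *, -, ;, ε }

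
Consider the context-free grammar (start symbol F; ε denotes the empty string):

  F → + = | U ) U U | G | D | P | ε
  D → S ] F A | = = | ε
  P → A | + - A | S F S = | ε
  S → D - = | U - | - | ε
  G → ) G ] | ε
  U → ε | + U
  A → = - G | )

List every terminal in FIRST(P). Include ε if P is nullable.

{ ), +, -, =, ], ε }

From P → A: add FIRST(A) = { ), = }.
P → + - A contributes {+}.
From P → S F S =: S, F, S nullable, take FIRST(S) ∪ FIRST(F) ∪ FIRST(S) ∪ {=} = { ), +, -, =, ] }.
P → ε contributes ε.
Union: FIRST(P) = { ), +, -, =, ], ε }.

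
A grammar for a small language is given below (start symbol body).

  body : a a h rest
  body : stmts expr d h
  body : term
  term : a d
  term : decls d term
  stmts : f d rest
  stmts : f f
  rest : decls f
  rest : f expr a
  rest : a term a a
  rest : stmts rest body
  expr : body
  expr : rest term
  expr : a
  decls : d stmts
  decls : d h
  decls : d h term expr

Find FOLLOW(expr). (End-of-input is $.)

{ a, d, f }

In body : stmts expr d h: add FIRST(d h) = { d }.
In rest : f expr a: add FIRST(a) = { a }.
In decls : d h term expr: expr is at the end, add FOLLOW(decls) = { d, f }.
Union: FOLLOW(expr) = { a, d, f }.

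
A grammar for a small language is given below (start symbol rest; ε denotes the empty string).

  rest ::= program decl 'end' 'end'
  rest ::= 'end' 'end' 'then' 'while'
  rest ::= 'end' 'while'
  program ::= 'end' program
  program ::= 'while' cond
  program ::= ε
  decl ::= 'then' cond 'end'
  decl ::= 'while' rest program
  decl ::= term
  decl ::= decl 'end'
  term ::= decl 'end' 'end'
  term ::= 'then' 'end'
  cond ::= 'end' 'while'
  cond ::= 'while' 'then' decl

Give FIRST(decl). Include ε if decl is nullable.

decl ::= 'then' cond 'end' contributes {'then'}.
decl ::= 'while' rest program contributes {'while'}.
From decl ::= term: add FIRST(term) = { 'then', 'while' }.
From decl ::= decl 'end': add FIRST(decl) = { 'then', 'while' }.
Union: FIRST(decl) = { 'then', 'while' }.

{ 'then', 'while' }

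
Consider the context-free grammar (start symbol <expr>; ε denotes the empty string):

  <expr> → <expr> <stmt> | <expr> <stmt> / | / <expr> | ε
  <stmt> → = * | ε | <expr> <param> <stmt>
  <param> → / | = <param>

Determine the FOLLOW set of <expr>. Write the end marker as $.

{ $, /, = }

<expr> is the start symbol, so $ ∈ FOLLOW(<expr>).
In <expr> → <expr> <stmt>: add FIRST(<stmt>)\{ε} = { /, = }.
  Since <stmt> is nullable, also add FOLLOW(<expr>) = { $, /, = }.
In <expr> → <expr> <stmt> /: add FIRST(<stmt> /) = { /, = }.
In <expr> → / <expr>: <expr> is at the end, add FOLLOW(<expr>) = { $, /, = }.
In <stmt> → <expr> <param> <stmt>: add FIRST(<param> <stmt>) = { /, = }.
Union: FOLLOW(<expr>) = { $, /, = }.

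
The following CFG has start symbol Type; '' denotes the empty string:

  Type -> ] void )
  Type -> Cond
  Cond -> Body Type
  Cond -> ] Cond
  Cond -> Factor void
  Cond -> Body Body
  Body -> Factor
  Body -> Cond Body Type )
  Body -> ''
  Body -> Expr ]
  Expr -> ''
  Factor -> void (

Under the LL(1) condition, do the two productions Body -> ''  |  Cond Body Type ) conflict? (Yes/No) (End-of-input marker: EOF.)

FIRST('') = { '' } and FIRST(Cond Body Type )) = { ), ], void }.
The first alternative is nullable and FOLLOW(Body) = { EOF, ), ], void } shares ) with FIRST of the second — conflict.

Yes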